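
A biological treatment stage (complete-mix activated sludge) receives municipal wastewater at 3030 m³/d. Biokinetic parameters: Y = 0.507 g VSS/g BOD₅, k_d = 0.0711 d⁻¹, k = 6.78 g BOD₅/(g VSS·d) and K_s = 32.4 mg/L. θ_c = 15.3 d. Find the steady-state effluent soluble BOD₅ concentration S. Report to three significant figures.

From the Monod/SRT balance for a CMAS, S = K_s·(1+k_d θ_c)/[θ_c·(Y k − k_d) − 1] = 32.4 × (1 + 0.0711 × 15.3) / [15.3 × (0.507 × 6.78 − 0.0711) − 1] = 67.65 / 50.51 = 1.339 mg/L.

S ≈ 1.34 mg/L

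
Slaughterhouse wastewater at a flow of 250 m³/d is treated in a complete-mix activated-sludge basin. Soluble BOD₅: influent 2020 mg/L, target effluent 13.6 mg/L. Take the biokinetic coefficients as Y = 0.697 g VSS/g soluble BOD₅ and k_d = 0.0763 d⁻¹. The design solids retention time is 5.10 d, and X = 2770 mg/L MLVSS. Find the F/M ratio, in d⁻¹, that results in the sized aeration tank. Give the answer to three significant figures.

From the SRT design equation V = Y Q (S₀−S) θ_c / [X (1 + k_d θ_c)] = 0.697 × 250 × (2020 − 13.6) × 5.10 / [2770 × (1 + 0.0763 × 5.10)] = 1.78×10^6 / 3848 = 463.4 m³.
Food-to-microorganism ratio F/M = Q S₀ / (V X) = 250 × 2020 / (463.4 × 2770) = 0.3934 d⁻¹.

F/M ≈ 0.393 d⁻¹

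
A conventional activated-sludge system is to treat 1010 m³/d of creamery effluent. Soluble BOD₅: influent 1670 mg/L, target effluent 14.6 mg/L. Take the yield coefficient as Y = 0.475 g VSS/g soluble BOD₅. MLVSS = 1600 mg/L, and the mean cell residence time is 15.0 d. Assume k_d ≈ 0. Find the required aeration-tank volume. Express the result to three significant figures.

V·X = Y·Q·ΔS·θ_c gives V = 0.475 × 1010 × (1670 − 14.6) × 15.0 / 1600 = 7445 m³.

V ≈ 7450 m³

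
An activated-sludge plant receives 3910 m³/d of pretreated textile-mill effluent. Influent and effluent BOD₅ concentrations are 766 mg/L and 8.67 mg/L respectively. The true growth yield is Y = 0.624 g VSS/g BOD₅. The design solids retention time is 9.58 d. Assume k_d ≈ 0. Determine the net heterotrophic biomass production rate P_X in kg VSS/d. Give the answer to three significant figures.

With endogenous decay neglected, the observed yield equals the true yield: Y_obs = Y = 0.624 g VSS/g BOD₅.
ΔS = 766 − 8.67 = 757.3 mg/L, so the substrate removal rate is 3910 × 757.3/1000 = 2961 kg BOD₅/d.
P_X = Y_obs · Q(S₀ − S) = 0.6240 × 2961 = 1848 kg VSS/d.

P_X ≈ 1850 kg VSS/d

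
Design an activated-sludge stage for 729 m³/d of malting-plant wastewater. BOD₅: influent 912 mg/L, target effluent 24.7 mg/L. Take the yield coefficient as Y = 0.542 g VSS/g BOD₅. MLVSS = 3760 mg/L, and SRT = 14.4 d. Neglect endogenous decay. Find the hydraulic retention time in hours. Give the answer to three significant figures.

τ ≈ 44.2 h

Biomass mass balance (decay neglected): V·X = Y·Q·(S₀ − S)·θ_c, so V = 0.542 × 729 × (912 − 24.7) × 14.4 / 3760 = 1343 m³.
τ = V/Q = 1343/729 = 1.842 d, or 44.20 h.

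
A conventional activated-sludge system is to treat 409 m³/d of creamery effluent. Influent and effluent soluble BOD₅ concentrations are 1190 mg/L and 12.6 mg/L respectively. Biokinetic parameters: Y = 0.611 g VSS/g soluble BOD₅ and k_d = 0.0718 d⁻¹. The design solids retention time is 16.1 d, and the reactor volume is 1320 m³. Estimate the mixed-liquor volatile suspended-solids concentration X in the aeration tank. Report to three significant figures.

X ≈ 1660 mg/L

From V·X·(1 + k_d·θ_c) = Y·Q·(S₀ − S)·θ_c: X = 0.611 × 409 × (1190 − 12.6) × 16.1 / [1320 × (1 + 0.0718 × 16.1)] = 1665 mg/L.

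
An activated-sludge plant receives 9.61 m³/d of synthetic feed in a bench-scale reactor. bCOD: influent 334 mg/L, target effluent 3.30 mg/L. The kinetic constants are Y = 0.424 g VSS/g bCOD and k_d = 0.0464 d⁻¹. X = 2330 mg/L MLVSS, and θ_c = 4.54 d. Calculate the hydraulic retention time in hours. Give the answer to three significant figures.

Rearranging the biomass balance for a CMAS with decay, V = Y·Q·ΔS·θ_c / [X·(1+k_d θ_c)] = 0.424 × 9.61 × (334 − 3.30) × 4.54 / [2330 × (1 + 0.0464 × 4.54)] = 6.12×10^3 / 2821 = 2.169 m³.
τ = V/Q = 2.169/9.61 = 0.2257 d, or 5.416 h.

τ ≈ 5.42 h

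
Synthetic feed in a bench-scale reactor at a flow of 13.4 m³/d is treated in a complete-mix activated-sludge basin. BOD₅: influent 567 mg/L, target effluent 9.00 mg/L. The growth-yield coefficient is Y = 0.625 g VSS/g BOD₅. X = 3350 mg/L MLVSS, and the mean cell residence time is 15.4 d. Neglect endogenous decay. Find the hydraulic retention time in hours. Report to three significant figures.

τ ≈ 38.5 h

V·X = Y·Q·ΔS·θ_c gives V = 0.625 × 13.4 × (567 − 9.00) × 15.4 / 3350 = 21.48 m³.
Hydraulic retention time τ = V/Q = 21.48 / 13.4 = 1.603 d = 38.48 h.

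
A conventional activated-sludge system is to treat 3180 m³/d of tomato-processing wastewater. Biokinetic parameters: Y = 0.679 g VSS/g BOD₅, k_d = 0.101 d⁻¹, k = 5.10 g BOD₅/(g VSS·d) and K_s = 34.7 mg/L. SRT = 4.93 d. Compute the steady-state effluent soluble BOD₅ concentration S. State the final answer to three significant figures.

For a completely mixed reactor with recycle the Lawrence–McCarty relation gives S = K_s·(1 + k_d·θ_c) / [θ_c·(Y·k − k_d) − 1] = 34.7 × (1 + 0.101 × 4.93) / [4.93 × (0.679 × 5.10 − 0.101) − 1] = 51.98 / 15.57 = 3.337 mg/L.

S ≈ 3.34 mg/L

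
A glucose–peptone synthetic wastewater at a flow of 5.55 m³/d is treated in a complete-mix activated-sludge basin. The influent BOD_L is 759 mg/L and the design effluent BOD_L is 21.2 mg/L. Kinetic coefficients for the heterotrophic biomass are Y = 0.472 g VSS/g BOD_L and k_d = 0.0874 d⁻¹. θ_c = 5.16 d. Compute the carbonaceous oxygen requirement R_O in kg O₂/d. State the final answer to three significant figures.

The observed yield is Y_obs = Y/(1 + k_d·θ_c) = 0.472 / (1 + 0.0874 × 5.16) = 0.472 / 1.451 = 0.3253 g VSS per g BOD_L removed.
Substrate removed = Q·(S₀ − S) = 5.55 m³/d × (759 − 21.2) g/m³ = 4.09×10^3 g/d = 4.095 kg/d.
Net sludge production P_X = 0.3253 × 4.095 = 1.332 kg VSS/d.
Carbonaceous O₂ demand = substrate oxidised − cell-mass equivalent = 4.095 − 1.42 × 1.332 = 2.203 kg O₂/d.

R_O ≈ 2.20 kg O₂/d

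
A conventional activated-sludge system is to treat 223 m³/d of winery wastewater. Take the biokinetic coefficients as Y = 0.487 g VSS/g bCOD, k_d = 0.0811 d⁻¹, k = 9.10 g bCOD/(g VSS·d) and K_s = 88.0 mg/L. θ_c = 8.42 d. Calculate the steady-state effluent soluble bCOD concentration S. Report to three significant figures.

S ≈ 4.16 mg/L

From the Monod/SRT balance for a CMAS, S = K_s·(1+k_d θ_c)/[θ_c·(Y k − k_d) − 1] = 88.0 × (1 + 0.0811 × 8.42) / [8.42 × (0.487 × 9.10 − 0.0811) − 1] = 148.1 / 35.63 = 4.156 mg/L.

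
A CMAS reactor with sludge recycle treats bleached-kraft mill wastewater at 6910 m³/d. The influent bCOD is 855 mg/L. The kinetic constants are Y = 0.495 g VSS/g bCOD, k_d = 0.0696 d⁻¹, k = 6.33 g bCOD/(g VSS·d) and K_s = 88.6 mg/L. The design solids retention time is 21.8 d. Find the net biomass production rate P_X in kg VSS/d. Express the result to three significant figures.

Effluent substrate depends only on kinetics and SRT: S = K_s(1 + k_d θ_c) / [θ_c(Yk − k_d) − 1] = 88.6 × (1 + 0.0696 × 21.8) / [21.8 × (0.495 × 6.33 − 0.0696) − 1] = 223.0 / 65.79 = 3.390 mg/L.
Correct the yield for decay: Y_obs = Y/(1 + k_d θ_c) = 0.495 / (1 + 0.0696 × 21.8) = 0.495 / 2.517 = 0.1966.
Q·(S₀ − S) = 6910 × (855 − 3.39) × 10⁻³ = 5885 kg/d removed.
Net biomass production P_X = Y_obs × Q·(S₀ − S) = 0.1966 × 5885 = 1157 kg VSS/d.

P_X ≈ 1160 kg VSS/d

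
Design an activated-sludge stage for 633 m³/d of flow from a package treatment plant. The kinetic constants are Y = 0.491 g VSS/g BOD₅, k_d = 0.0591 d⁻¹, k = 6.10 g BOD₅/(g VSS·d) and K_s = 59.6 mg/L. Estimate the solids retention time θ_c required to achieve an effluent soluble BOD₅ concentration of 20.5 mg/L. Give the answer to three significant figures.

From 1/θ_c = Y·k·S/(K_s + S) − k_d: Y·k·S/(K_s+S) = 0.491 × 6.10 × 20.5 / (59.6 + 20.5) = 0.7665 d⁻¹.
θ_c = 1/(μ − k_d) = 1/(0.7665 − 0.0591) = 1/0.7074 = 1.414 d.

θ_c ≈ 1.41 d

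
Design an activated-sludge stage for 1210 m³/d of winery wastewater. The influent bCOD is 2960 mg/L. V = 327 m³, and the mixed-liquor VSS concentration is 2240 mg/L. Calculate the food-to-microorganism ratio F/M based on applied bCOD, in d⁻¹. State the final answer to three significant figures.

F/M = applied load / biomass = Q·S₀/(V·X) = 1210 × 2960 / (327.0 × 2240) = 4.890 d⁻¹.

F/M ≈ 4.89 d⁻¹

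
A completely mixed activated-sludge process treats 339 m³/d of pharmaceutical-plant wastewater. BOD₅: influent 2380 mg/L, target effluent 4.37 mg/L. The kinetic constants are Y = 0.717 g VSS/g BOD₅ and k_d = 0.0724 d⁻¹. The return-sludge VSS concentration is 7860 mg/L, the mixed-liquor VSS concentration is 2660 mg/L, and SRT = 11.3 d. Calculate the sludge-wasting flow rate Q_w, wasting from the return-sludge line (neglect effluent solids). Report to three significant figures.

Q_w ≈ 40.4 m³/d

From the SRT design equation V = Y Q (S₀−S) θ_c / [X (1 + k_d θ_c)] = 0.717 × 339 × (2380 − 4.37) × 11.3 / [2660 × (1 + 0.0724 × 11.3)] = 6.52×10^6 / 4836 = 1349 m³.
θ_c = V·X/(Q_w·X_r) when wasting from the recycle, so Q_w = V·X/(θ_c·X_r) = 1349 × 2660 / (11.3 × 7860) = 40.41 m³/d.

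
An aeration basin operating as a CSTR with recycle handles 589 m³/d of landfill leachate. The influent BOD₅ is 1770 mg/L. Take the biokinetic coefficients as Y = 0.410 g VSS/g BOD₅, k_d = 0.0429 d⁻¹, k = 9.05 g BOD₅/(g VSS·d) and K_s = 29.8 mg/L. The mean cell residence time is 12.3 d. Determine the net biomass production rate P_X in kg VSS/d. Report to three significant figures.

Effluent substrate depends only on kinetics and SRT: S = K_s(1 + k_d θ_c) / [θ_c(Yk − k_d) − 1] = 29.8 × (1 + 0.0429 × 12.3) / [12.3 × (0.410 × 9.05 − 0.0429) − 1] = 45.52 / 44.11 = 1.032 mg/L.
Correct the yield for decay: Y_obs = Y/(1 + k_d θ_c) = 0.410 / (1 + 0.0429 × 12.3) = 0.410 / 1.528 = 0.2684.
ΔS = 1770 − 1.03 = 1769 mg/L, so the substrate removal rate is 589 × 1769/1000 = 1042 kg BOD₅/d.
Net biomass production P_X = Y_obs × Q·(S₀ − S) = 0.2684 × 1042 = 279.6 kg VSS/d.

P_X ≈ 280 kg VSS/d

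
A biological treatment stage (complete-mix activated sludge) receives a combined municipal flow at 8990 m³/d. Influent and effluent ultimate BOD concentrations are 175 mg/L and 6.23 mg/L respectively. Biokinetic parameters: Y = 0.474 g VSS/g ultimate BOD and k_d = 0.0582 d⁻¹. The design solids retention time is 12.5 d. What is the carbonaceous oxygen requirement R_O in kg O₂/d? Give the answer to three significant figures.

R_O ≈ 926 kg O₂/d

Observed yield with endogenous decay: Y_obs = Y / (1 + k_d·θ_c) = 0.474 / (1 + 0.0582 × 12.5) = 0.474 / 1.728 = 0.2744 g VSS/g ultimate BOD.
Substrate removed = Q·(S₀ − S) = 8990 m³/d × (175 − 6.23) g/m³ = 1.52×10^6 g/d = 1517 kg/d.
Biomass synthesised: P_X = Y_obs × 1517 = 416.3 kg VSS/d.
R_O = Q·ΔS − 1.42 P_X = 1517 − 591.2 = 926.1 kg O₂/d.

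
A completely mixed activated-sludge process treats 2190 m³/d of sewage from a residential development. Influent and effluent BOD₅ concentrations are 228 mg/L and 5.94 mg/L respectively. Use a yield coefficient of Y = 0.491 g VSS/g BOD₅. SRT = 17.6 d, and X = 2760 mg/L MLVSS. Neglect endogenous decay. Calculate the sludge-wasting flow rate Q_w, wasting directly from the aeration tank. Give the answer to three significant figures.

With k_d = 0 the design equation reduces to V = Y Q (S₀−S) θ_c / X = 0.491 × 2190 × (228 − 5.94) × 17.6 / 2760 = 1523 m³.
For wasting at MLVSS concentration, Q_w = V/θ_c = 1523/17.6 = 86.51 m³/d.

Q_w ≈ 86.5 m³/d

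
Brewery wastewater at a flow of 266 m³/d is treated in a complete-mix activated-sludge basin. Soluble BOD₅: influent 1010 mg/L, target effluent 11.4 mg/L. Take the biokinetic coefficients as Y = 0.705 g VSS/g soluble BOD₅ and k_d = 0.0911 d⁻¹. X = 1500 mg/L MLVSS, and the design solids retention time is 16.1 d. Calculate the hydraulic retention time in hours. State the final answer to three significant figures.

τ ≈ 73.5 h

Steady-state biomass mass balance: V·X·(1 + k_d·θ_c) = Y·Q·(S₀ − S)·θ_c, so V = 0.705 × 266 × (1010 − 11.4) × 16.1 / [1500 × (1 + 0.0911 × 16.1)] = 3.02×10^6 / 3700 = 814.9 m³.
HRT = V/Q = 814.9 m³ / 266 m³·d⁻¹ = 3.063 d × 24 = 73.52 h.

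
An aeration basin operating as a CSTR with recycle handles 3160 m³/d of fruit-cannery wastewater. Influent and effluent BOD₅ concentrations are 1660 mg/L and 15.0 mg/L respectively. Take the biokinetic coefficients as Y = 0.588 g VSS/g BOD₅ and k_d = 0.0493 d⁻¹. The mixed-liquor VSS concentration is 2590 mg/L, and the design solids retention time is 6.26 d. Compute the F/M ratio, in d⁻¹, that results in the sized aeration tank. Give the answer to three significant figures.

F/M ≈ 0.359 d⁻¹

Steady-state biomass mass balance: V·X·(1 + k_d·θ_c) = Y·Q·(S₀ − S)·θ_c, so V = 0.588 × 3160 × (1660 − 15.0) × 6.26 / [2590 × (1 + 0.0493 × 6.26)] = 1.91×10^7 / 3389 = 5645 m³.
F/M = applied load / biomass = Q·S₀/(V·X) = 3160 × 1660 / (5645 × 2590) = 0.3588 d⁻¹.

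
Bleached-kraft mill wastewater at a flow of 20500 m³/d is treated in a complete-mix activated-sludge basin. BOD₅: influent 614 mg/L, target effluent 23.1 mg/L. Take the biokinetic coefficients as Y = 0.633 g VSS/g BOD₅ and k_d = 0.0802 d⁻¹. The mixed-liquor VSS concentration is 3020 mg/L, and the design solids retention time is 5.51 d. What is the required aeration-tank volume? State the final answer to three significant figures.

V ≈ 9700 m³

Rearranging the biomass balance for a CMAS with decay, V = Y·Q·ΔS·θ_c / [X·(1+k_d θ_c)] = 0.633 × 20500 × (614 − 23.1) × 5.51 / [3020 × (1 + 0.0802 × 5.51)] = 4.22×10^7 / 4355 = 9702 m³.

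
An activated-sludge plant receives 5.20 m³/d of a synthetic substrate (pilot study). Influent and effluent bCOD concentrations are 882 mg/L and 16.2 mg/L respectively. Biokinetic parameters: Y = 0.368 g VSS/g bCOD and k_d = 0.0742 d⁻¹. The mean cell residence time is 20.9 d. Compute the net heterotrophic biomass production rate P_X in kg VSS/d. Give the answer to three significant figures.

The observed yield is Y_obs = Y/(1 + k_d·θ_c) = 0.368 / (1 + 0.0742 × 20.9) = 0.368 / 2.551 = 0.1443 g VSS per g bCOD removed.
ΔS = 882 − 16.2 = 865.8 mg/L, so the substrate removal rate is 5.20 × 865.8/1000 = 4.502 kg bCOD/d.
Biomass produced: P_X = Y_obs·Q·ΔS = 0.1443 × 4.502 ≈ 0.6495 kg VSS/d.

P_X ≈ 0.650 kg VSS/d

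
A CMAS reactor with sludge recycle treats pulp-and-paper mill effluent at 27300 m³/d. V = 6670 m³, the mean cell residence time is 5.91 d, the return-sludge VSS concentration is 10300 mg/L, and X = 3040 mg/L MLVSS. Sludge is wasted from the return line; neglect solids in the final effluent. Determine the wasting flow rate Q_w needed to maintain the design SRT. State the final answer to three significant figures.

θ_c = V·X/(Q_w·X_r) when wasting from the recycle, so Q_w = V·X/(θ_c·X_r) = 6670 × 3040 / (5.91 × 10300) = 333.1 m³/d.

Q_w ≈ 333 m³/d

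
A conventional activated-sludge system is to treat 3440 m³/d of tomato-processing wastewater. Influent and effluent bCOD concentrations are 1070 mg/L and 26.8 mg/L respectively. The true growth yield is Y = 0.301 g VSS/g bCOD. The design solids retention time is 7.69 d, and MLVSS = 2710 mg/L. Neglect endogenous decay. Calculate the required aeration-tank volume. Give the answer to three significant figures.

Biomass mass balance (decay neglected): V·X = Y·Q·(S₀ − S)·θ_c, so V = 0.301 × 3440 × (1070 − 26.8) × 7.69 / 2710 = 3065 m³.

V ≈ 3070 m³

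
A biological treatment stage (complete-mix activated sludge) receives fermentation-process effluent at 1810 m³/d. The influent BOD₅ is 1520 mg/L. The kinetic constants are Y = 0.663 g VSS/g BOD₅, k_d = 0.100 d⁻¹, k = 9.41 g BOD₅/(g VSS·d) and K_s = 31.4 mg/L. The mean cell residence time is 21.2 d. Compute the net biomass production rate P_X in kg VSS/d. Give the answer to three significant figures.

Effluent substrate depends only on kinetics and SRT: S = K_s(1 + k_d θ_c) / [θ_c(Yk − k_d) − 1] = 31.4 × (1 + 0.100 × 21.2) / [21.2 × (0.663 × 9.41 − 0.100) − 1] = 97.97 / 129.1 = 0.7586 mg/L.
Observed yield with endogenous decay: Y_obs = Y / (1 + k_d·θ_c) = 0.663 / (1 + 0.100 × 21.2) = 0.663 / 3.120 = 0.2125 g VSS/g BOD₅.
Q·(S₀ − S) = 1810 × (1520 − 0.759) × 10⁻³ = 2750 kg/d removed.
Biomass produced: P_X = Y_obs·Q·ΔS = 0.2125 × 2750 ≈ 584.3 kg VSS/d.

P_X ≈ 584 kg VSS/d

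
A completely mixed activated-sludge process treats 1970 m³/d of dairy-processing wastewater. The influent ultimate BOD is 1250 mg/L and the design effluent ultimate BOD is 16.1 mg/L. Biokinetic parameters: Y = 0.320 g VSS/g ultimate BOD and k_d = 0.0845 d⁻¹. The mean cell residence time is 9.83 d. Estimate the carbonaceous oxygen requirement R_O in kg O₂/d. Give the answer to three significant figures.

R_O ≈ 1830 kg O₂/d

Correct the yield for decay: Y_obs = Y/(1 + k_d θ_c) = 0.320 / (1 + 0.0845 × 9.83) = 0.320 / 1.831 = 0.1748.
Q·(S₀ − S) = 1970 × (1250 − 16.1) × 10⁻³ = 2431 kg/d removed.
P_X = Y_obs·Q·(S₀ − S) = 0.1748 × 2431 = 424.9 kg VSS/d.
R_O = Q·(S₀ − S) − 1.42·P_X = 2431 − 1.42 × 424.9 = 1827 kg O₂/d.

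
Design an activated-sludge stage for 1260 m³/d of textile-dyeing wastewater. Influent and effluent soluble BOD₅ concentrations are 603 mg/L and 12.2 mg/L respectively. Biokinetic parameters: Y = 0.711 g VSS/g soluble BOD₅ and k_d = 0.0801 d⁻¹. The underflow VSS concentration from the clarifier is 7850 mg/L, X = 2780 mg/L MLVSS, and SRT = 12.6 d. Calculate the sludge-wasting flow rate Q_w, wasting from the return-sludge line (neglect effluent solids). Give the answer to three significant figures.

Steady-state biomass mass balance: V·X·(1 + k_d·θ_c) = Y·Q·(S₀ − S)·θ_c, so V = 0.711 × 1260 × (603 − 12.2) × 12.6 / [2780 × (1 + 0.0801 × 12.6)] = 6.67×10^6 / 5586 = 1194 m³.
Wasting from the return line (neglecting effluent solids): Q_w = V·X / (θ_c·X_r) = 1194 × 2780 / (12.6 × 7850) = 33.56 m³/d.

Q_w ≈ 33.6 m³/d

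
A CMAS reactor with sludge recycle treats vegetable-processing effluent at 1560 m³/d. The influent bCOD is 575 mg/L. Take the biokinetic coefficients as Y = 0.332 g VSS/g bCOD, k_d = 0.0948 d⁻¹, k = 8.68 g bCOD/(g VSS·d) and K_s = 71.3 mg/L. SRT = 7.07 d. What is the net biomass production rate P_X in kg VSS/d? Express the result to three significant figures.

P_X ≈ 176 kg VSS/d

For a completely mixed reactor with recycle the Lawrence–McCarty relation gives S = K_s·(1 + k_d·θ_c) / [θ_c·(Y·k − k_d) − 1] = 71.3 × (1 + 0.0948 × 7.07) / [7.07 × (0.332 × 8.68 − 0.0948) − 1] = 119.1 / 18.70 = 6.367 mg/L.
The observed yield is Y_obs = Y/(1 + k_d·θ_c) = 0.332 / (1 + 0.0948 × 7.07) = 0.332 / 1.670 = 0.1988 g VSS per g bCOD removed.
Substrate removed = Q·(S₀ − S) = 1560 m³/d × (575 − 6.37) g/m³ = 8.87×10^5 g/d = 887.1 kg/d.
So the net sludge growth is P_X = 0.1988 × 887.1 = 176.3 kg VSS/d.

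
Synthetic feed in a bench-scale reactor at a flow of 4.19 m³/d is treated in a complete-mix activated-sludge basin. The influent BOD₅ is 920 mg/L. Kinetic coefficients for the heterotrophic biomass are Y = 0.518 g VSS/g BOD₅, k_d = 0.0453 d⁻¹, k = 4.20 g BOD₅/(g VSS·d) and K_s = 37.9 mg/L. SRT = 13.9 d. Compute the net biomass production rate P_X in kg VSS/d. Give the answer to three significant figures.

P_X ≈ 1.22 kg VSS/d

Effluent substrate depends only on kinetics and SRT: S = K_s(1 + k_d θ_c) / [θ_c(Yk − k_d) − 1] = 37.9 × (1 + 0.0453 × 13.9) / [13.9 × (0.518 × 4.20 − 0.0453) − 1] = 61.76 / 28.61 = 2.159 mg/L.
The observed yield is Y_obs = Y/(1 + k_d·θ_c) = 0.518 / (1 + 0.0453 × 13.9) = 0.518 / 1.630 = 0.3179 g VSS per g BOD₅ removed.
Substrate removed = Q·(S₀ − S) = 4.19 m³/d × (920 − 2.16) g/m³ = 3.85×10^3 g/d = 3.846 kg/d.
Net biomass production P_X = Y_obs × Q·(S₀ − S) = 0.3179 × 3.846 = 1.222 kg VSS/d.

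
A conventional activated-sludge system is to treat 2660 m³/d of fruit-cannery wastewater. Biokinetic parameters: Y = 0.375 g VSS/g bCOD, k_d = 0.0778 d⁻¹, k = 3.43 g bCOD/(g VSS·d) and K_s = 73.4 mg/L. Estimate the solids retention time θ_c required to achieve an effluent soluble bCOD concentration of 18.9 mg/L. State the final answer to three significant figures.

At the target effluent, Y k S/(K_s+S) = 0.375×3.43×18.9/92.30 = 0.2634 d⁻¹.
Then 1/θ_c = μ − k_d = 0.2634 − 0.0778 = 0.1856 d⁻¹, giving θ_c = 5.388 d.

θ_c ≈ 5.39 d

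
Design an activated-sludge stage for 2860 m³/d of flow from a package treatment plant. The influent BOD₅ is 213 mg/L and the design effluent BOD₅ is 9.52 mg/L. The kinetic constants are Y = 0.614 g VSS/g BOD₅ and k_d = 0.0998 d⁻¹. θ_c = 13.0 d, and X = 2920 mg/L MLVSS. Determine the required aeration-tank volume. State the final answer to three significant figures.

V ≈ 692 m³

Steady-state biomass mass balance: V·X·(1 + k_d·θ_c) = Y·Q·(S₀ − S)·θ_c, so V = 0.614 × 2860 × (213 − 9.52) × 13.0 / [2920 × (1 + 0.0998 × 13.0)] = 4.65×10^6 / 6708 = 692.4 m³.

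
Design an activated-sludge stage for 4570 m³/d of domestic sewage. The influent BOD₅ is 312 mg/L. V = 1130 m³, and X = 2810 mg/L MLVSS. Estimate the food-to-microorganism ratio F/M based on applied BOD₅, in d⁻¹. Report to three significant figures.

F/M ≈ 0.449 d⁻¹

F/M = Q·S₀ / (V·X) = 4570 × 312 / (1130 × 2810) = 0.4490 g BOD₅·(g VSS·d)⁻¹.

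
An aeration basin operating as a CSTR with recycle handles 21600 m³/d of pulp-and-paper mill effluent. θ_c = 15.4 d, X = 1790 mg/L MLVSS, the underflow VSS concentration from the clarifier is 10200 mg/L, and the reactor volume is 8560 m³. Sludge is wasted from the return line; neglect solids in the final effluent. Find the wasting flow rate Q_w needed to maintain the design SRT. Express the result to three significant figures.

Q_w ≈ 97.5 m³/d

θ_c = V·X/(Q_w·X_r) when wasting from the recycle, so Q_w = V·X/(θ_c·X_r) = 8560 × 1790 / (15.4 × 10200) = 97.55 m³/d.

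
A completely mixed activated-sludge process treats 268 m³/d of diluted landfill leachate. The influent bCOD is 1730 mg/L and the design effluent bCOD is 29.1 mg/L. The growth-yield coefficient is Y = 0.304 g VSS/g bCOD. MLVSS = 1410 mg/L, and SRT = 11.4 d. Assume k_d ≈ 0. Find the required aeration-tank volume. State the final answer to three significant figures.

Biomass mass balance (decay neglected): V·X = Y·Q·(S₀ − S)·θ_c, so V = 0.304 × 268 × (1730 − 29.1) × 11.4 / 1410 = 1120 m³.

V ≈ 1120 m³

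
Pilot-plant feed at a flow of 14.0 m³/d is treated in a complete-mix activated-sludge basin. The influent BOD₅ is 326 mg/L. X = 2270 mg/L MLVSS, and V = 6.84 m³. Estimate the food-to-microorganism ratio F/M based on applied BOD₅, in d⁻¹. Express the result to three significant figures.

Food-to-microorganism ratio F/M = Q S₀ / (V X) = 14.0 × 326 / (6.840 × 2270) = 0.2939 d⁻¹.

F/M ≈ 0.294 d⁻¹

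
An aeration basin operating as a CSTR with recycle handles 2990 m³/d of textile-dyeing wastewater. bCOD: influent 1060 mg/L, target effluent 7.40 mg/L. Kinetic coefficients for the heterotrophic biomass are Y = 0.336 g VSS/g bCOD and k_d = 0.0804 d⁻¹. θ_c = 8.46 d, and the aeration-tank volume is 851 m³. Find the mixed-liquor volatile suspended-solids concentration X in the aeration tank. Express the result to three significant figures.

X ≈ 6260 mg/L

Solving the biomass balance for X: X = Y Q (S₀−S) θ_c / [V (1+k_d θ_c)] = 0.336 × 2990 × (1060 − 7.40) × 8.46 / [851 × (1 + 0.0804 × 8.46)] = 6257 mg/L.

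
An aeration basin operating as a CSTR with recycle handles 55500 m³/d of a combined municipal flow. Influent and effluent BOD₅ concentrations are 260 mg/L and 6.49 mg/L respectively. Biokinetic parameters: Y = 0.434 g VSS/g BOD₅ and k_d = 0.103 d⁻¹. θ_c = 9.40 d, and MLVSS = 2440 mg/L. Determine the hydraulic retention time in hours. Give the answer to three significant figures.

τ ≈ 5.17 h

Steady-state biomass mass balance: V·X·(1 + k_d·θ_c) = Y·Q·(S₀ − S)·θ_c, so V = 0.434 × 55500 × (260 − 6.49) × 9.40 / [2440 × (1 + 0.103 × 9.40)] = 5.74×10^7 / 4802 = 11952 m³.
Hydraulic retention time τ = V/Q = 11952 / 55500 = 0.2154 d = 5.169 h.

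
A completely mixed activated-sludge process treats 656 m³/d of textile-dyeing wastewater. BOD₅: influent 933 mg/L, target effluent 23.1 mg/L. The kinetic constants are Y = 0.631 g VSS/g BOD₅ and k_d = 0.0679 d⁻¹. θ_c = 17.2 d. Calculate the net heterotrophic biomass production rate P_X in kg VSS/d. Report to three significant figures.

Observed yield with endogenous decay: Y_obs = Y / (1 + k_d·θ_c) = 0.631 / (1 + 0.0679 × 17.2) = 0.631 / 2.168 = 0.2911 g VSS/g BOD₅.
Substrate removed = Q·(S₀ − S) = 656 m³/d × (933 − 23.1) g/m³ = 5.97×10^5 g/d = 596.9 kg/d.
Biomass produced: P_X = Y_obs·Q·ΔS = 0.2911 × 596.9 ≈ 173.7 kg VSS/d.

P_X ≈ 174 kg VSS/d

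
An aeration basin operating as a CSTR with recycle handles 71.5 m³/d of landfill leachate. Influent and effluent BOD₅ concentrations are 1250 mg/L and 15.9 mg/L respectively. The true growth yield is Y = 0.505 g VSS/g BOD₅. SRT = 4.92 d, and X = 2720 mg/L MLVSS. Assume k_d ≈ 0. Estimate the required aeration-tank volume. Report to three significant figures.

V ≈ 80.6 m³

V·X = Y·Q·ΔS·θ_c gives V = 0.505 × 71.5 × (1250 − 15.9) × 4.92 / 2720 = 80.60 m³.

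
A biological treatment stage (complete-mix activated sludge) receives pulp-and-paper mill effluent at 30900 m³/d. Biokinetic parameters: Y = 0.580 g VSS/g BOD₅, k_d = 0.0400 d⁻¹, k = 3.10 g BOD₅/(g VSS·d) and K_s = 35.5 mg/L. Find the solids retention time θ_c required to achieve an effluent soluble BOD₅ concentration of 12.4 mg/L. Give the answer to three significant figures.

θ_c ≈ 2.35 d

At the target effluent, Y k S/(K_s+S) = 0.580×3.10×12.4/47.90 = 0.4655 d⁻¹.
Then 1/θ_c = μ − k_d = 0.4655 − 0.0400 = 0.4255 d⁻¹, giving θ_c = 2.350 d.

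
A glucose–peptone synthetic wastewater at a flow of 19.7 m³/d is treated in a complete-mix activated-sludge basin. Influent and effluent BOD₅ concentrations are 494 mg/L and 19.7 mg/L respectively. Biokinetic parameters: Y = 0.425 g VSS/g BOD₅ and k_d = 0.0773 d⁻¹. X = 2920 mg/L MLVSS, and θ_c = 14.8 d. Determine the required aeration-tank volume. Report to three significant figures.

V ≈ 9.39 m³

Rearranging the biomass balance for a CMAS with decay, V = Y·Q·ΔS·θ_c / [X·(1+k_d θ_c)] = 0.425 × 19.7 × (494 − 19.7) × 14.8 / [2920 × (1 + 0.0773 × 14.8)] = 5.88×10^4 / 6261 = 9.388 m³.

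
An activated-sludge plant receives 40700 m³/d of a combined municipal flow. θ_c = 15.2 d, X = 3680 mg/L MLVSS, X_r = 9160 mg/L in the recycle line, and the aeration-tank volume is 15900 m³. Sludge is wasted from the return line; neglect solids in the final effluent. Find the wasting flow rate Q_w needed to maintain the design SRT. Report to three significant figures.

Q_w = (V·X)/(θ_c X_r) = 15900 × 3680 / (15.2 × 9160) = 420.2 m³/d.

Q_w ≈ 420 m³/d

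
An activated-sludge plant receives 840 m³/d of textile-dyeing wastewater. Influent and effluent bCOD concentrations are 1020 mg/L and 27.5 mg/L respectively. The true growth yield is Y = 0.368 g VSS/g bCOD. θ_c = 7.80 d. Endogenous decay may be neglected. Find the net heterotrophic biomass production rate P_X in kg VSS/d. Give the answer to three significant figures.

P_X ≈ 307 kg VSS/d

With endogenous decay neglected, the observed yield equals the true yield: Y_obs = Y = 0.368 g VSS/g bCOD.
Mass of bCOD removed per day: Q(S₀ − S) = 840 × 992.5 g/m³ = 833.7 kg/d.
Net biomass production P_X = Y_obs × Q·(S₀ − S) = 0.3680 × 833.7 = 306.8 kg VSS/d.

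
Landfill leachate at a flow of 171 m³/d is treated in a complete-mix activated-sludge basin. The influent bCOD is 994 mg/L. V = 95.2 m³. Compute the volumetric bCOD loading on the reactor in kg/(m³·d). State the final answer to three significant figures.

L_v ≈ 1.79 kg bCOD/(m³·d)

Applied bCOD load per unit volume = Q·S₀/V = (171 × 994/1000)/95.20 = 1.785 kg bCOD·m⁻³·d⁻¹.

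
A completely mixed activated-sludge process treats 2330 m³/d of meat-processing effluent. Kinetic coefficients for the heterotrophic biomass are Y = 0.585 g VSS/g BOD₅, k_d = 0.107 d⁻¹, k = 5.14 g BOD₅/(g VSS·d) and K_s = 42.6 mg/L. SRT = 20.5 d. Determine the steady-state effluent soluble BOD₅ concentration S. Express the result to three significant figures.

S ≈ 2.33 mg/L

From the Monod/SRT balance for a CMAS, S = K_s·(1+k_d θ_c)/[θ_c·(Y k − k_d) − 1] = 42.6 × (1 + 0.107 × 20.5) / [20.5 × (0.585 × 5.14 − 0.107) − 1] = 136.0 / 58.45 = 2.328 mg/L.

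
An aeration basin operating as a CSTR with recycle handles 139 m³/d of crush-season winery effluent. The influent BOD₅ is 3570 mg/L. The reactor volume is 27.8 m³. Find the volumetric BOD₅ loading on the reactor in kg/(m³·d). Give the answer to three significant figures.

L_v ≈ 17.9 kg BOD₅/(m³·d)

L_v = Q S₀ / V = 139 × 3570 × 10⁻³ / 27.80 = 17.85 kg/(m³·d).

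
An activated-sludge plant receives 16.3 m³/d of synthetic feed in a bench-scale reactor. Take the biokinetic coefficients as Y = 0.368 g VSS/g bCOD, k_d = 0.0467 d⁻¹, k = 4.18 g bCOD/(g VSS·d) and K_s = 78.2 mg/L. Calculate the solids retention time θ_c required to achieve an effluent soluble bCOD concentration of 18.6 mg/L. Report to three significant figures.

θ_c ≈ 4.02 d

At the target effluent, Y k S/(K_s+S) = 0.368×4.18×18.6/96.80 = 0.2956 d⁻¹.
θ_c = 1/(μ − k_d) = 1/(0.2956 − 0.0467) = 1/0.2489 = 4.018 d.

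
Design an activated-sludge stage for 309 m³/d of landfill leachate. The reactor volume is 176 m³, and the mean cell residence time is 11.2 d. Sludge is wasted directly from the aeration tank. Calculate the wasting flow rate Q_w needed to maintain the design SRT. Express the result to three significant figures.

Q_w ≈ 15.7 m³/d

With mixed-liquor wasting, θ_c = V/Q_w, so Q_w = V/θ_c = 176.0/11.2 = 15.71 m³/d.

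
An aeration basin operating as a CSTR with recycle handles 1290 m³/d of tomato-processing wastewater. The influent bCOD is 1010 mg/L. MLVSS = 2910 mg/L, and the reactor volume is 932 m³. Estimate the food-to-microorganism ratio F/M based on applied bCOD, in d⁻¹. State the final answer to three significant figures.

F/M ≈ 0.480 d⁻¹

F/M = Q·S₀ / (V·X) = 1290 × 1010 / (932.0 × 2910) = 0.4804 g bCOD·(g VSS·d)⁻¹.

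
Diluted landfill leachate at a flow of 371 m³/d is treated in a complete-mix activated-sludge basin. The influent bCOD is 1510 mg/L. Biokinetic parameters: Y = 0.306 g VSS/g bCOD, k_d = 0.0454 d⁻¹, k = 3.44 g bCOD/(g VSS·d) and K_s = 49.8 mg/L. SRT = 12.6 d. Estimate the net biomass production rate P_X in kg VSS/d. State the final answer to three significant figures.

P_X ≈ 109 kg VSS/d

Effluent substrate depends only on kinetics and SRT: S = K_s(1 + k_d θ_c) / [θ_c(Yk − k_d) − 1] = 49.8 × (1 + 0.0454 × 12.6) / [12.6 × (0.306 × 3.44 − 0.0454) − 1] = 78.29 / 11.69 = 6.696 mg/L.
The observed yield is Y_obs = Y/(1 + k_d·θ_c) = 0.306 / (1 + 0.0454 × 12.6) = 0.306 / 1.572 = 0.1947 g VSS per g bCOD removed.
Q·(S₀ − S) = 371 × (1510 − 6.70) × 10⁻³ = 557.7 kg/d removed.
So the net sludge growth is P_X = 0.1947 × 557.7 = 108.6 kg VSS/d.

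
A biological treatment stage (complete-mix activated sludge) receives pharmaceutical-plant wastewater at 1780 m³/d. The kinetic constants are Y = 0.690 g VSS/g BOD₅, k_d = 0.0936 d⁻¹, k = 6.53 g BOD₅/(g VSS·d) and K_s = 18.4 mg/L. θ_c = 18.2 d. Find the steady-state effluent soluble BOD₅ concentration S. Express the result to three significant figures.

For a completely mixed reactor with recycle the Lawrence–McCarty relation gives S = K_s·(1 + k_d·θ_c) / [θ_c·(Y·k − k_d) − 1] = 18.4 × (1 + 0.0936 × 18.2) / [18.2 × (0.690 × 6.53 − 0.0936) − 1] = 49.74 / 79.30 = 0.6273 mg/L.

S ≈ 0.627 mg/L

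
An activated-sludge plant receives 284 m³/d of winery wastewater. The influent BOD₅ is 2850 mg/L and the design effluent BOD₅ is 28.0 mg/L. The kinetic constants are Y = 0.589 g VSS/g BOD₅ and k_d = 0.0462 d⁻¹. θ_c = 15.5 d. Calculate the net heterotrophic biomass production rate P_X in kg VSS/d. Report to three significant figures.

Y_obs = Y / (1 + k_d θ_c) = 0.589 / (1 + 0.0462 × 15.5) = 0.589 / 1.716 = 0.3432.
Q·(S₀ − S) = 284 × (2850 − 28.0) × 10⁻³ = 801.4 kg/d removed.
So the net sludge growth is P_X = 0.3432 × 801.4 = 275.1 kg VSS/d.

P_X ≈ 275 kg VSS/d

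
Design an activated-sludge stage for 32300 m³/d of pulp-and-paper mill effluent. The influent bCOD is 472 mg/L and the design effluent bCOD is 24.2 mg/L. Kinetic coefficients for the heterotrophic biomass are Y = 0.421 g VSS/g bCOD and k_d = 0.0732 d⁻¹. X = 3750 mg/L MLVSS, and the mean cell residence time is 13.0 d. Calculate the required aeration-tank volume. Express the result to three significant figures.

Steady-state biomass mass balance: V·X·(1 + k_d·θ_c) = Y·Q·(S₀ − S)·θ_c, so V = 0.421 × 32300 × (472 − 24.2) × 13.0 / [3750 × (1 + 0.0732 × 13.0)] = 7.92×10^7 / 7318 = 10817 m³.

V ≈ 10800 m³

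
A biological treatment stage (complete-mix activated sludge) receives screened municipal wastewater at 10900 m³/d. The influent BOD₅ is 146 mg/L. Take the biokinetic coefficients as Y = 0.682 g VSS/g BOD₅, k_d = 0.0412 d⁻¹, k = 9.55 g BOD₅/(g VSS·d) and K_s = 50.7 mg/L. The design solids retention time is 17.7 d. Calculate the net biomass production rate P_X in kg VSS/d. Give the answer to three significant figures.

P_X ≈ 624 kg VSS/d

Effluent substrate depends only on kinetics and SRT: S = K_s(1 + k_d θ_c) / [θ_c(Yk − k_d) − 1] = 50.7 × (1 + 0.0412 × 17.7) / [17.7 × (0.682 × 9.55 − 0.0412) − 1] = 87.67 / 113.6 = 0.7721 mg/L.
Correct the yield for decay: Y_obs = Y/(1 + k_d θ_c) = 0.682 / (1 + 0.0412 × 17.7) = 0.682 / 1.729 = 0.3944.
ΔS = 146 − 0.772 = 145.2 mg/L, so the substrate removal rate is 10900 × 145.2/1000 = 1583 kg BOD₅/d.
Biomass produced: P_X = Y_obs·Q·ΔS = 0.3944 × 1583 ≈ 624.3 kg VSS/d.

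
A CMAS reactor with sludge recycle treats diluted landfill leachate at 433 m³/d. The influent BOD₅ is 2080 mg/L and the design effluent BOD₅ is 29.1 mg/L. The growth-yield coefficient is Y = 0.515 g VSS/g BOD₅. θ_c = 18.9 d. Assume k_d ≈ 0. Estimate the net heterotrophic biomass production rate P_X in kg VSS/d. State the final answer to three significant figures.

Since k_d ≈ 0, Y_obs = Y = 0.515 g VSS/g BOD₅.
Substrate removed = Q·(S₀ − S) = 433 m³/d × (2080 − 29.1) g/m³ = 8.88×10^5 g/d = 888.0 kg/d.
Net biomass production P_X = Y_obs × Q·(S₀ − S) = 0.5150 × 888.0 = 457.3 kg VSS/d.

P_X ≈ 457 kg VSS/d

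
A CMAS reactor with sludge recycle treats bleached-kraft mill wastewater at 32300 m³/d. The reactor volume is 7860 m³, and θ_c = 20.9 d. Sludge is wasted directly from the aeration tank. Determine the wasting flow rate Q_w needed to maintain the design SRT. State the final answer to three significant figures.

For wasting at MLVSS concentration, Q_w = V/θ_c = 7860/20.9 = 376.1 m³/d.

Q_w ≈ 376 m³/d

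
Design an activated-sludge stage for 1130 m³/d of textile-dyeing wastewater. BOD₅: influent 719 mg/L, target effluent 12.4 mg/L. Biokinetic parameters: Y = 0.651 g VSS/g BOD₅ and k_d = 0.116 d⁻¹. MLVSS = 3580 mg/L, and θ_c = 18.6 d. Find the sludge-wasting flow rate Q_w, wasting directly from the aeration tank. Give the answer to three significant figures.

Q_w ≈ 46.0 m³/d

From the SRT design equation V = Y Q (S₀−S) θ_c / [X (1 + k_d θ_c)] = 0.651 × 1130 × (719 − 12.4) × 18.6 / [3580 × (1 + 0.116 × 18.6)] = 9.67×10^6 / 11304 = 855.3 m³.
For wasting at MLVSS concentration, Q_w = V/θ_c = 855.3/18.6 = 45.98 m³/d.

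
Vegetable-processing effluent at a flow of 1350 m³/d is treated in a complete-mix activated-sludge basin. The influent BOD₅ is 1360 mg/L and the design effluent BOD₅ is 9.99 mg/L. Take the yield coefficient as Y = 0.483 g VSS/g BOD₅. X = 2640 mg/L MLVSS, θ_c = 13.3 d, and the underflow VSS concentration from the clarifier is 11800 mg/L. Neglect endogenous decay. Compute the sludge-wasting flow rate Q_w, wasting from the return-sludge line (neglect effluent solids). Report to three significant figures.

Biomass mass balance (decay neglected): V·X = Y·Q·(S₀ − S)·θ_c, so V = 0.483 × 1350 × (1360 − 9.99) × 13.3 / 2640 = 4435 m³.
θ_c = V·X/(Q_w·X_r) when wasting from the recycle, so Q_w = V·X/(θ_c·X_r) = 4435 × 2640 / (13.3 × 11800) = 74.60 m³/d.

Q_w ≈ 74.6 m³/d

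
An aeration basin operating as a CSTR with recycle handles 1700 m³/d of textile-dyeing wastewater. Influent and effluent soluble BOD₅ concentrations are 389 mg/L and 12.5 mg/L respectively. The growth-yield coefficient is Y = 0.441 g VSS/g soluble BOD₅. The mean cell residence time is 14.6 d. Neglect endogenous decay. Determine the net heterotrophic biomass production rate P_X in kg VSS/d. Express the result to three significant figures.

P_X ≈ 282 kg VSS/d

Since k_d ≈ 0, Y_obs = Y = 0.441 g VSS/g soluble BOD₅.
ΔS = 389 − 12.5 = 376.5 mg/L, so the substrate removal rate is 1700 × 376.5/1000 = 640.0 kg soluble BOD₅/d.
So the net sludge growth is P_X = 0.4410 × 640.0 = 282.3 kg VSS/d.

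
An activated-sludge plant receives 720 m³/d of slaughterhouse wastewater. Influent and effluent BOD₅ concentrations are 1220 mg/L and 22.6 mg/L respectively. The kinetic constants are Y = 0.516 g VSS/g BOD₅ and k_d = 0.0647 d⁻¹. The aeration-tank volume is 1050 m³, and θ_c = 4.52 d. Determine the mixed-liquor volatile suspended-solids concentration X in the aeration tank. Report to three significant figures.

X ≈ 1480 mg/L

X = Y·Q·ΔS·θ_c / [V·(1 + k_d θ_c)] = 0.516 × 720 × (1220 − 22.6) × 4.52 / [1050 × (1 + 0.0647 × 4.52)] = 1482 mg/L.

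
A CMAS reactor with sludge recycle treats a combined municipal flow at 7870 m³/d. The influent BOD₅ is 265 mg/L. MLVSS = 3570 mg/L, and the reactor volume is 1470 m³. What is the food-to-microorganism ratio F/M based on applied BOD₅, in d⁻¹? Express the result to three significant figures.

F/M = applied load / biomass = Q·S₀/(V·X) = 7870 × 265 / (1470 × 3570) = 0.3974 d⁻¹.

F/M ≈ 0.397 d⁻¹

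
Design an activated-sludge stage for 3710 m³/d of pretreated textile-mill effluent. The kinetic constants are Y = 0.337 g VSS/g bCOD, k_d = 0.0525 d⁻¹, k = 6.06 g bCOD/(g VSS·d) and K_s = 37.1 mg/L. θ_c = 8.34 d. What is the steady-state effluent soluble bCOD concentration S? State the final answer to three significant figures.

S ≈ 3.42 mg/L

Effluent substrate depends only on kinetics and SRT: S = K_s(1 + k_d θ_c) / [θ_c(Yk − k_d) − 1] = 37.1 × (1 + 0.0525 × 8.34) / [8.34 × (0.337 × 6.06 − 0.0525) − 1] = 53.34 / 15.59 = 3.421 mg/L.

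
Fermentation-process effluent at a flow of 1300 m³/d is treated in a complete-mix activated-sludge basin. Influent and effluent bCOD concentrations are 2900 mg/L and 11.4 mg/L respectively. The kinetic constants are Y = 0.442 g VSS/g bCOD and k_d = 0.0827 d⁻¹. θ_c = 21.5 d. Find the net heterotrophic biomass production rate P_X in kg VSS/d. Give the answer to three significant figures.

Y_obs = Y / (1 + k_d θ_c) = 0.442 / (1 + 0.0827 × 21.5) = 0.442 / 2.778 = 0.1591.
Mass of bCOD removed per day: Q(S₀ − S) = 1300 × 2889 g/m³ = 3755 kg/d.
P_X = Y_obs · Q(S₀ − S) = 0.1591 × 3755 = 597.5 kg VSS/d.

P_X ≈ 597 kg VSS/d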